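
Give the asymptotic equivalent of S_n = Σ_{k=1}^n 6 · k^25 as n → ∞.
S_n ~ 3 · n^26 / 13

By integral comparison (Euler-Maclaurin), Σ_{k=1}^n 6 · k^25 = 6 · ∫_0^n x^25 dx + O(n^25) = 6 · n^26/26 = 3 · n^26 / 13 + O(n^25). (Equivalently, Faulhaber's formula gives the same leading term.)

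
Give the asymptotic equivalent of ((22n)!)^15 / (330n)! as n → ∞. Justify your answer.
((22n)!)^15/(330n)! ~ ((2π·22n)^(14/2) / sqrt(15)) · 15^(−15·22n)  →  0

Write N = 22n. Stirling: N! ~ sqrt(2π N)(N/e)^N and (15N)! ~ sqrt(2π·15N)·(15N/e)^(15N).
  (N!)^15/(15N)! ~ (2π N)^(15/2) (N/e)^(15N) / [sqrt(2π·15N) (15N/e)^(15N)]
     = (2π N)^(15/2) / sqrt(2π·15N) · (N/(15N))^(15N)
     = (2π N)^((15−1)/2) / sqrt(15) · 15^(−15N).
Since 15^15 > 1, the factor 15^(−15N) decays exponentially, so the ratio → 0. Substituting N = 22n gives the stated form.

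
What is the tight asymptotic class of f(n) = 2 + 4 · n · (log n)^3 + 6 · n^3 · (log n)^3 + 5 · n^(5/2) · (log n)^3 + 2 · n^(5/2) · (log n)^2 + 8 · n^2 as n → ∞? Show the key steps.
f(n) ∈ Θ(n^3 · (log n)^3)

Compare the terms by growth order. For large n, n^a · (log n)^b dominates n^a' · (log n)^b' iff a > a', or (a = a' and b > b'). Ranking the 6 terms shows the dominant one is 6 · n^3 · (log n)^3. Hence f(n) ∈ Θ(n^3 · (log n)^3).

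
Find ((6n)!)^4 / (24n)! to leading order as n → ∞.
((6n)!)^4/(24n)! ~ ((2π·6n)^(3/2) / 2) · 4^(−4·6n)  →  0

Write N = 6n. Stirling: N! ~ sqrt(2π N)(N/e)^N and (4N)! ~ sqrt(2π·4N)·(4N/e)^(4N).
  (N!)^4/(4N)! ~ (2π N)^(4/2) (N/e)^(4N) / [sqrt(2π·4N) (4N/e)^(4N)]
     = (2π N)^(4/2) / sqrt(2π·4N) · (N/(4N))^(4N)
     = (2π N)^((4−1)/2) / 2 · 4^(−4N).
Since 4^4 > 1, the factor 4^(−4N) decays exponentially, so the ratio → 0. Substituting N = 6n gives the stated form.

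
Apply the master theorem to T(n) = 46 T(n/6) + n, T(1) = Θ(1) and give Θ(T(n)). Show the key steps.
T(n) = Θ(n^(log_6 46))

Master theorem: compare f(n) = n to n^(log_6 46) where log_6 46 ≈ 2.137. Since 1 < log_6 46, we have f(n) = O(n^(log_6 46 − ε)) for some ε > 0 — Case 1. Hence T(n) = Θ(n^(log_6 46)).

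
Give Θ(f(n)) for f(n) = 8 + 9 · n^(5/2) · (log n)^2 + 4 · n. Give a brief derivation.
f(n) ∈ Θ(n^(5/2) · (log n)^2)

Compare the terms by growth order. For large n, n^a · (log n)^b dominates n^a' · (log n)^b' iff a > a', or (a = a' and b > b'). Ranking the 3 terms shows the dominant one is 9 · n^(5/2) · (log n)^2. Hence f(n) ∈ Θ(n^(5/2) · (log n)^2).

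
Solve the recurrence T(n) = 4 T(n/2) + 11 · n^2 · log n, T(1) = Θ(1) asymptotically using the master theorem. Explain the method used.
T(n) = Θ(n^2 · (log n)^2)

Here log_2 4 = 2 and f(n) = 11 · n^2 · log n = Θ(n^(log_2 4) · (log n)^1). This is the extended Case 2 of the master theorem (f matches the critical exponent up to log factors), giving T(n) = Θ(n^(log_2 4) · (log n)^(1+1)) = Θ(n^2 · (log n)^2).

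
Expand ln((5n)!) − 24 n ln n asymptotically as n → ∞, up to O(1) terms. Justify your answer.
ln((5n)!) − 24 n ln n = −19 n ln n + 5(ln 5 − 1) n + (1/2) ln(2π·5n) + O(1/n)

Stirling: ln((5n)!) = 5n ln(5n) − 5n + (1/2) ln(2π·5n) + O(1/n).
Expand 5n ln(5n) = 5n (ln n + ln 5) = 5n ln n + 5n ln 5.
Subtract 24n ln n: leading term is (5 − 24) n ln n = −19 n ln n. The next term is 5n ln 5 − 5n = 5(ln 5 − 1) n. Then the (1/2) ln(2π·5n) correction.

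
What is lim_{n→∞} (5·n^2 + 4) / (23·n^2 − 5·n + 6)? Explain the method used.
lim = 5/23

For large n the leading n^2 terms dominate both numerator and denominator. Dividing top and bottom by n^2, every other term tends to 0, leaving 5/23.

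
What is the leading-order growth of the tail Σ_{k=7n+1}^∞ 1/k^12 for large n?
Σ_{k>7n} 1/k^12 ~ 1/(11 · (7n)^11)

Compare to the integral: ∫_{7n}^∞ x^(−12) dx = [−x^(−11)/11]_{7n}^∞ = 1/((12−1)·(7n)^11). Euler-Maclaurin then gives
  Σ_{k>7n} 1/k^12 = ∫_{7n}^∞ dx/x^12 − 1/(2·(7n)^12) + O(1/(7n)^13).
(Equivalently this is ζ(12) − Σ_{k≤7n} 1/k^12.)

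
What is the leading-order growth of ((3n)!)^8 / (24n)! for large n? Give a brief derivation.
((3n)!)^8/(24n)! ~ ((2π·3n)^(7/2) / sqrt(8)) · 8^(−8·3n)  →  0

Write N = 3n. Stirling: N! ~ sqrt(2π N)(N/e)^N and (8N)! ~ sqrt(2π·8N)·(8N/e)^(8N).
  (N!)^8/(8N)! ~ (2π N)^(8/2) (N/e)^(8N) / [sqrt(2π·8N) (8N/e)^(8N)]
     = (2π N)^(8/2) / sqrt(2π·8N) · (N/(8N))^(8N)
     = (2π N)^((8−1)/2) / sqrt(8) · 8^(−8N).
Since 8^8 > 1, the factor 8^(−8N) decays exponentially, so the ratio → 0. Substituting N = 3n gives the stated form.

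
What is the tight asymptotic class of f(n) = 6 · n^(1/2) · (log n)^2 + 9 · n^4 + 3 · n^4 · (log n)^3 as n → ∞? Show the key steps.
f(n) ∈ Θ(n^4 · (log n)^3)

Compare the terms by growth order. For large n, n^a · (log n)^b dominates n^a' · (log n)^b' iff a > a', or (a = a' and b > b'). Ranking the 3 terms shows the dominant one is 3 · n^4 · (log n)^3. Hence f(n) ∈ Θ(n^4 · (log n)^3).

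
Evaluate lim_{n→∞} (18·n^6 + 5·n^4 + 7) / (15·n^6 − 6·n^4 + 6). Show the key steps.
lim = 18/15 = 6/5

For large n the leading n^6 terms dominate both numerator and denominator. Dividing top and bottom by n^6, every other term tends to 0, leaving 18/15 = 6/5.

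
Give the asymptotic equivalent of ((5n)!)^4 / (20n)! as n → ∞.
((5n)!)^4/(20n)! ~ ((2π·5n)^(3/2) / 2) · 4^(−4·5n)  →  0

Write N = 5n. Stirling: N! ~ sqrt(2π N)(N/e)^N and (4N)! ~ sqrt(2π·4N)·(4N/e)^(4N).
  (N!)^4/(4N)! ~ (2π N)^(4/2) (N/e)^(4N) / [sqrt(2π·4N) (4N/e)^(4N)]
     = (2π N)^(4/2) / sqrt(2π·4N) · (N/(4N))^(4N)
     = (2π N)^((4−1)/2) / 2 · 4^(−4N).
Since 4^4 > 1, the factor 4^(−4N) decays exponentially, so the ratio → 0. Substituting N = 5n gives the stated form.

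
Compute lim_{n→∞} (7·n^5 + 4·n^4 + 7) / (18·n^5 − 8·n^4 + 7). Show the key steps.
lim = 7/18

For large n the leading n^5 terms dominate both numerator and denominator. Dividing top and bottom by n^5, every other term tends to 0, leaving 7/18.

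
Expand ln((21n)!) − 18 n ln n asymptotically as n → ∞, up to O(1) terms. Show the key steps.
ln((21n)!) − 18 n ln n = 3 n ln n + 21(ln 21 − 1) n + (1/2) ln(2π·21n) + O(1/n)

Stirling: ln((21n)!) = 21n ln(21n) − 21n + (1/2) ln(2π·21n) + O(1/n).
Expand 21n ln(21n) = 21n (ln n + ln 21) = 21n ln n + 21n ln 21.
Subtract 18n ln n: leading term is (21 − 18) n ln n = 3 n ln n. The next term is 21n ln 21 − 21n = 21(ln 21 − 1) n. Then the (1/2) ln(2π·21n) correction.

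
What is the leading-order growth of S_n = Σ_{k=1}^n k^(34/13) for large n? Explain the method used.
S_n ~ (13/47) · n^(47/13)

Integral comparison: Σ_{k=1}^n k^(34/13) = ∫_0^n x^(34/13) dx + O(n^(34/13)). The integral is n^(1 + 34/13) / (1 + 34/13) = n^((34+13)/13) / ((34+13)/13) = (13/47) · n^(47/13).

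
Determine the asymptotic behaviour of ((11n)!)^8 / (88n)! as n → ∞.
((11n)!)^8/(88n)! ~ ((2π·11n)^(7/2) / sqrt(8)) · 8^(−8·11n)  →  0

Write N = 11n. Stirling: N! ~ sqrt(2π N)(N/e)^N and (8N)! ~ sqrt(2π·8N)·(8N/e)^(8N).
  (N!)^8/(8N)! ~ (2π N)^(8/2) (N/e)^(8N) / [sqrt(2π·8N) (8N/e)^(8N)]
     = (2π N)^(8/2) / sqrt(2π·8N) · (N/(8N))^(8N)
     = (2π N)^((8−1)/2) / sqrt(8) · 8^(−8N).
Since 8^8 > 1, the factor 8^(−8N) decays exponentially, so the ratio → 0. Substituting N = 11n gives the stated form.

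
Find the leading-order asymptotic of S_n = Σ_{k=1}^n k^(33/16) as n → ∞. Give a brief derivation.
S_n ~ (16/49) · n^(49/16)

Integral comparison: Σ_{k=1}^n k^(33/16) = ∫_0^n x^(33/16) dx + O(n^(33/16)). The integral is n^(1 + 33/16) / (1 + 33/16) = n^((33+16)/16) / ((33+16)/16) = (16/49) · n^(49/16).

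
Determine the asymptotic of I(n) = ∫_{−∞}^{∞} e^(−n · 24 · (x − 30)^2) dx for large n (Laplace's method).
I(n) = sqrt(π/(24n))

Here φ(x) = 24 · (x − 30)^2 has its unique minimum at x* = 30 with φ(x*) = 0 and φ''(x*) = 48. Laplace's method gives
  I(n) ~ e^(−n φ(x*)) · sqrt(2π / (n · φ''(x*))) = sqrt(2π / (48n)) = sqrt(π/(24n)).
This is exact: substituting u = (x − 30)·sqrt(24n) gives I(n) = (1/sqrt(24n)) ∫_{−∞}^{∞} e^(−u^2) du = sqrt(π/(24n)).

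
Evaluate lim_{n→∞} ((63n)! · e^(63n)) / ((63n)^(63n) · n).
lim = 0

Stirling: (63n)! ~ sqrt(2π·63n) · (63n/e)^(63n). Hence
  (63n)! · e^(63n) / (63n)^(63n) ~ sqrt(2π·63n).
Dividing by n: sqrt(2π·63n) / n = sqrt(2π·63) · n^((1−2)/2), so the expression behaves like sqrt(2π·63) · n^((1−2)/2) → 0.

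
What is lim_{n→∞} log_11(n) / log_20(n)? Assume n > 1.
lim = ln(20) / ln(11) = log_11(20)

Change of base: log_11(n) = ln n / ln 11 and log_20(n) = ln n / ln 20. The ratio is (ln n / ln 11) · (ln 20 / ln n) = ln 20 / ln 11, a constant independent of n. So the limit is ln 20 / ln 11 = log_11(20).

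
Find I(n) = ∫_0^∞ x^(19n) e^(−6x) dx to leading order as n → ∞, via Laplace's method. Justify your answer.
I(n) ~ (sqrt(2π·19n) / 6) · (19n/(6e))^(19n)

Write the integrand as exp(19n ln x − 6x) and set f(x) = 19n ln x − 6x. Then f'(x) = 19n/x − 6 = 0 at x* = 19n/6, and f''(x*) = −19n/x*^2 = −6^2/(19n). Laplace's method (interior maximum) gives
  I(n) ~ e^(f(x*)) · sqrt(2π / |f''(x*)|)
        = exp(19n ln(19n/6) − 19n) · sqrt(2π · 19n / 6^2)
        = (19n/6)^(19n) e^(−19n) · sqrt(2π·19n) / 6
        = (sqrt(2π·19n) / 6) · (19n/(6e))^(19n).
This matches Γ(19n+1)/6^(19n+1) with Stirling applied to Γ.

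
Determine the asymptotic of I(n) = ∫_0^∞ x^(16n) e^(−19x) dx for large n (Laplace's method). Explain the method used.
I(n) ~ (sqrt(2π·16n) / 19) · (16n/(19e))^(16n)

Write the integrand as exp(16n ln x − 19x) and set f(x) = 16n ln x − 19x. Then f'(x) = 16n/x − 19 = 0 at x* = 16n/19, and f''(x*) = −16n/x*^2 = −19^2/(16n). Laplace's method (interior maximum) gives
  I(n) ~ e^(f(x*)) · sqrt(2π / |f''(x*)|)
        = exp(16n ln(16n/19) − 16n) · sqrt(2π · 16n / 19^2)
        = (16n/19)^(16n) e^(−16n) · sqrt(2π·16n) / 19
        = (sqrt(2π·16n) / 19) · (16n/(19e))^(16n).
This matches Γ(16n+1)/19^(16n+1) with Stirling applied to Γ.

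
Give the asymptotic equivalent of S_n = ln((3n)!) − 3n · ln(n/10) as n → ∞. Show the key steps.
S_n ~ 3n · (ln 30 − 1) + O(ln n)

Stirling: ln((3n)!) = 3n ln(3n) − 3n + O(ln n).
  S_n = 3n ln(3n) − 3n − 3n ln(n/10) + O(ln n)
      = 3n ln(3n) − 3n ln n + 3n ln 10 − 3n + O(ln n)
      = 3n ln 3 + 3n ln 10 − 3n + O(ln n)
      = 3n (ln 30 − 1) + O(ln n).
Numerically ln(30) − 1 ≈ 2.4012.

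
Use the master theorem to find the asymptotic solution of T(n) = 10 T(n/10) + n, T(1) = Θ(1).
T(n) = Θ(n log n)

log_10 10 = 1, and f(n) = n = Θ(n^(log_10 10)). This is Case 2 of the master theorem: T(n) = Θ(f(n) · log n) = Θ(n log n).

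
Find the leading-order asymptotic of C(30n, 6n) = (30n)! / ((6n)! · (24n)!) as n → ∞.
C(30n, 6n) ~ (3125/256)^(6n) · sqrt(5/(8π·6n))

Write N = 6n. Apply Stirling to each factorial:
  (5N)! ~ sqrt(2π·5N) · (5N/e)^(5N),
  N! ~ sqrt(2π N) · (N/e)^N,
  (4N)! ~ sqrt(2π·4N) · (4N/e)^(4N).
The exponential factors combine to (5N)^(5N) / (N^N · (4N)^(4N)) = 5^(5N)/4^(4N) = (5^5/4^4)^N = (3125/256)^N.
The square-root prefactors combine to sqrt(2π·5N) / (sqrt(2π N)·sqrt(2π·4N)) = sqrt(5 / (2π·4·N)) = sqrt(5/(8π·6n)).
Substituting N = 6n: C(30n, 6n) ~ (3125/256)^(6n) · sqrt(5/(8π·6n)).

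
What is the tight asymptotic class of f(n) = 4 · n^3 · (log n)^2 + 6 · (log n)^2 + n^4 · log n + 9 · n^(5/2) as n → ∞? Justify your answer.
f(n) ∈ Θ(n^4 · log n)

Compare the terms by growth order. For large n, n^a · (log n)^b dominates n^a' · (log n)^b' iff a > a', or (a = a' and b > b'). Ranking the 4 terms shows the dominant one is n^4 · log n. Hence f(n) ∈ Θ(n^4 · log n).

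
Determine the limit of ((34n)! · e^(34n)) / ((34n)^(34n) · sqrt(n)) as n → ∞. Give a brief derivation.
lim = sqrt(2π·34)

Stirling: (34n)! ~ sqrt(2π·34n) · (34n/e)^(34n). Hence
  (34n)! · e^(34n) / (34n)^(34n) ~ sqrt(2π·34n).
Dividing by sqrt(n): sqrt(2π·34n) / sqrt(n) = sqrt(2π·34) · n^((1−1)/2), so the limit is sqrt(2π·34).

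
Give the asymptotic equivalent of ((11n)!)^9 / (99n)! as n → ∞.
((11n)!)^9/(99n)! ~ ((2π·11n)^(8/2) / 3) · 9^(−9·11n)  →  0

Write N = 11n. Stirling: N! ~ sqrt(2π N)(N/e)^N and (9N)! ~ sqrt(2π·9N)·(9N/e)^(9N).
  (N!)^9/(9N)! ~ (2π N)^(9/2) (N/e)^(9N) / [sqrt(2π·9N) (9N/e)^(9N)]
     = (2π N)^(9/2) / sqrt(2π·9N) · (N/(9N))^(9N)
     = (2π N)^((9−1)/2) / 3 · 9^(−9N).
Since 9^9 > 1, the factor 9^(−9N) decays exponentially, so the ratio → 0. Substituting N = 11n gives the stated form.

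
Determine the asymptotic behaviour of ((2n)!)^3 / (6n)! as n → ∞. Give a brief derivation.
((2n)!)^3/(6n)! ~ ((2π·2n)^(2/2) / sqrt(3)) · 3^(−3·2n)  →  0

Write N = 2n. Stirling: N! ~ sqrt(2π N)(N/e)^N and (3N)! ~ sqrt(2π·3N)·(3N/e)^(3N).
  (N!)^3/(3N)! ~ (2π N)^(3/2) (N/e)^(3N) / [sqrt(2π·3N) (3N/e)^(3N)]
     = (2π N)^(3/2) / sqrt(2π·3N) · (N/(3N))^(3N)
     = (2π N)^((3−1)/2) / sqrt(3) · 3^(−3N).
Since 3^3 > 1, the factor 3^(−3N) decays exponentially, so the ratio → 0. Substituting N = 2n gives the stated form.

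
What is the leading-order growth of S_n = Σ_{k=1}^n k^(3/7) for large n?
S_n ~ (7/10) · n^(10/7)

Integral comparison: Σ_{k=1}^n k^(3/7) = ∫_0^n x^(3/7) dx + O(n^(3/7)). The integral is n^(1 + 3/7) / (1 + 3/7) = n^((3+7)/7) / ((3+7)/7) = (7/10) · n^(10/7).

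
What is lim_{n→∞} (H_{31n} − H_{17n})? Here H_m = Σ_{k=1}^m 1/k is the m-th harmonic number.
lim = ln(31/17)

Euler-Maclaurin gives H_m = ln m + γ + 1/(2m) + O(1/m^2). The γ and O(1/m) terms cancel in the difference:
  H_{31n} − H_{17n} = ln(31n) − ln(17n) + O(1/n) = ln(31/17) + O(1/n).
Hence the limit is ln(31/17).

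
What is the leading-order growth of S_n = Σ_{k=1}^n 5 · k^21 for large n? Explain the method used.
S_n ~ 5 · n^22 / 22

By integral comparison (Euler-Maclaurin), Σ_{k=1}^n 5 · k^21 = 5 · ∫_0^n x^21 dx + O(n^21) = 5 · n^22/22 + O(n^21). (Equivalently, Faulhaber's formula gives the same leading term.)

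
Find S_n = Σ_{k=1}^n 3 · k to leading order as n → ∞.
S_n ~ 3 · n^2 / 2

By integral comparison (Euler-Maclaurin), Σ_{k=1}^n 3 · k = 3 · ∫_0^n x^1 dx + O(n) = 3 · n^2/2 + O(n). (Equivalently, Faulhaber's formula gives the same leading term.)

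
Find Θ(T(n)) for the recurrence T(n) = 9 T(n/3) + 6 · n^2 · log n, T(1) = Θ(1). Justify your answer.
T(n) = Θ(n^2 · (log n)^2)

Here log_3 9 = 2 and f(n) = 6 · n^2 · log n = Θ(n^(log_3 9) · (log n)^1). This is the extended Case 2 of the master theorem (f matches the critical exponent up to log factors), giving T(n) = Θ(n^(log_3 9) · (log n)^(1+1)) = Θ(n^2 · (log n)^2).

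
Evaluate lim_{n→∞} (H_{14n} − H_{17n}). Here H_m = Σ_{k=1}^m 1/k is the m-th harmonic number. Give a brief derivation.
lim = ln(14/17)

Euler-Maclaurin gives H_m = ln m + γ + 1/(2m) + O(1/m^2). The γ and O(1/m) terms cancel in the difference:
  H_{14n} − H_{17n} = ln(14n) − ln(17n) + O(1/n) = ln(14/17) + O(1/n).
Hence the limit is ln(14/17).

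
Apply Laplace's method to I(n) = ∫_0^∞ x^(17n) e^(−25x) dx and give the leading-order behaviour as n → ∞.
I(n) ~ (sqrt(2π·17n) / 25) · (17n/(25e))^(17n)

Write the integrand as exp(17n ln x − 25x) and set f(x) = 17n ln x − 25x. Then f'(x) = 17n/x − 25 = 0 at x* = 17n/25, and f''(x*) = −17n/x*^2 = −25^2/(17n). Laplace's method (interior maximum) gives
  I(n) ~ e^(f(x*)) · sqrt(2π / |f''(x*)|)
        = exp(17n ln(17n/25) − 17n) · sqrt(2π · 17n / 25^2)
        = (17n/25)^(17n) e^(−17n) · sqrt(2π·17n) / 25
        = (sqrt(2π·17n) / 25) · (17n/(25e))^(17n).
This matches Γ(17n+1)/25^(17n+1) with Stirling applied to Γ.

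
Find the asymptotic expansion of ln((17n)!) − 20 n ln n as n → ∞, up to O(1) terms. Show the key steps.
ln((17n)!) − 20 n ln n = −3 n ln n + 17(ln 17 − 1) n + (1/2) ln(2π·17n) + O(1/n)

Stirling: ln((17n)!) = 17n ln(17n) − 17n + (1/2) ln(2π·17n) + O(1/n).
Expand 17n ln(17n) = 17n (ln n + ln 17) = 17n ln n + 17n ln 17.
Subtract 20n ln n: leading term is (17 − 20) n ln n = −3 n ln n. The next term is 17n ln 17 − 17n = 17(ln 17 − 1) n. Then the (1/2) ln(2π·17n) correction.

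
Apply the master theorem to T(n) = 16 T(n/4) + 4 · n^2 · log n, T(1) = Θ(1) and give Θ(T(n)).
T(n) = Θ(n^2 · (log n)^2)

Here log_4 16 = 2 and f(n) = 4 · n^2 · log n = Θ(n^(log_4 16) · (log n)^1). This is the extended Case 2 of the master theorem (f matches the critical exponent up to log factors), giving T(n) = Θ(n^(log_4 16) · (log n)^(1+1)) = Θ(n^2 · (log n)^2).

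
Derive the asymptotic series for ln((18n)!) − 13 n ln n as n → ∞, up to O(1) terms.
ln((18n)!) − 13 n ln n = 5 n ln n + 18(ln 18 − 1) n + (1/2) ln(2π·18n) + O(1/n)

Stirling: ln((18n)!) = 18n ln(18n) − 18n + (1/2) ln(2π·18n) + O(1/n).
Expand 18n ln(18n) = 18n (ln n + ln 18) = 18n ln n + 18n ln 18.
Subtract 13n ln n: leading term is (18 − 13) n ln n = 5 n ln n. The next term is 18n ln 18 − 18n = 18(ln 18 − 1) n. Then the (1/2) ln(2π·18n) correction.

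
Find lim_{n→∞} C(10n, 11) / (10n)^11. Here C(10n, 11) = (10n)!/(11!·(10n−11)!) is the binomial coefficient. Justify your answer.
lim = 1/11! = 1/39916800

With N = 10n → ∞: C(N, 11) / N^11 = [N(N−1)…(N−10)] / (11! · N^11) = (1/11!) · 1 · (1 − 1/(10n)) · … · (1 − 10/(10n)). Each factor → 1 as N → ∞, so the limit is 1/11! = 1/39916800.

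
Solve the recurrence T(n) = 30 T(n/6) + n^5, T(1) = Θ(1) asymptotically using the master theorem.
T(n) = Θ(n^5)

log_6 30 ≈ 1.898. f(n) = n^5 dominates n^(log_6 30) since 5 > 1.898, and the regularity condition a·f(n/b) = 30·(n/6)^5 = (30/7776)·n^5 ≤ c·f(n) holds with c = 30/7776 ≈ 0.00386 < 1. So this is Case 3: T(n) = Θ(f(n)) = Θ(n^5).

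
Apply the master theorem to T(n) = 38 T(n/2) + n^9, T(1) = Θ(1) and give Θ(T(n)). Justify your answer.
T(n) = Θ(n^9)

log_2 38 ≈ 5.248. f(n) = n^9 dominates n^(log_2 38) since 9 > 5.248, and the regularity condition a·f(n/b) = 38·(n/2)^9 = (38/512)·n^9 ≤ c·f(n) holds with c = 38/512 ≈ 0.0742 < 1. So this is Case 3: T(n) = Θ(f(n)) = Θ(n^9).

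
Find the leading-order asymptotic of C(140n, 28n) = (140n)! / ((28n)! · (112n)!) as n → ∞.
C(140n, 28n) ~ (3125/256)^(28n) · sqrt(5/(8π·28n))

Write N = 28n. Apply Stirling to each factorial:
  (5N)! ~ sqrt(2π·5N) · (5N/e)^(5N),
  N! ~ sqrt(2π N) · (N/e)^N,
  (4N)! ~ sqrt(2π·4N) · (4N/e)^(4N).
The exponential factors combine to (5N)^(5N) / (N^N · (4N)^(4N)) = 5^(5N)/4^(4N) = (5^5/4^4)^N = (3125/256)^N.
The square-root prefactors combine to sqrt(2π·5N) / (sqrt(2π N)·sqrt(2π·4N)) = sqrt(5 / (2π·4·N)) = sqrt(5/(8π·28n)).
Substituting N = 28n: C(140n, 28n) ~ (3125/256)^(28n) · sqrt(5/(8π·28n)).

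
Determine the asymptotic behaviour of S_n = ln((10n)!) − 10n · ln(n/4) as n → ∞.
S_n ~ 10n · (ln 40 − 1) + O(ln n)

Stirling: ln((10n)!) = 10n ln(10n) − 10n + O(ln n).
  S_n = 10n ln(10n) − 10n − 10n ln(n/4) + O(ln n)
      = 10n ln(10n) − 10n ln n + 10n ln 4 − 10n + O(ln n)
      = 10n ln 10 + 10n ln 4 − 10n + O(ln n)
      = 10n (ln 40 − 1) + O(ln n).
Numerically ln(40) − 1 ≈ 2.6889.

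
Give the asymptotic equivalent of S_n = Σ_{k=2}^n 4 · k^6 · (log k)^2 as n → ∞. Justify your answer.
S_n ~ 4 · n^7 · (log n)^2 / 7

By integral comparison, S_n = ∫_1^n 4 · x^6 · (log x)^2 dx + O(n^6 · (log n)^2). For the integral, the leading term of ∫_1^n x^6 (log x)^2 dx is n^7/7 · (log n)^2 (by repeated integration by parts; each step lowers the log-exponent and produces a relatively O(1/log n) correction). Hence S_n ~ 4 · n^7 · (log n)^2 / 7.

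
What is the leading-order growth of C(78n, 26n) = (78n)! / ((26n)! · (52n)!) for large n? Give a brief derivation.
C(78n, 26n) ~ (27/4)^(26n) · sqrt(3/(4π·26n))

Write N = 26n. Apply Stirling to each factorial:
  (3N)! ~ sqrt(2π·3N) · (3N/e)^(3N),
  N! ~ sqrt(2π N) · (N/e)^N,
  (2N)! ~ sqrt(2π·2N) · (2N/e)^(2N).
The exponential factors combine to (3N)^(3N) / (N^N · (2N)^(2N)) = 3^(3N)/2^(2N) = (3^3/2^2)^N = (27/4)^N.
The square-root prefactors combine to sqrt(2π·3N) / (sqrt(2π N)·sqrt(2π·2N)) = sqrt(3 / (2π·2·N)) = sqrt(3/(4π·26n)).
Substituting N = 26n: C(78n, 26n) ~ (27/4)^(26n) · sqrt(3/(4π·26n)).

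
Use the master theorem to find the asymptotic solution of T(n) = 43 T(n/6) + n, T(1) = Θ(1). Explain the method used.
T(n) = Θ(n^(log_6 43))

Master theorem: compare f(n) = n to n^(log_6 43) where log_6 43 ≈ 2.099. Since 1 < log_6 43, we have f(n) = O(n^(log_6 43 − ε)) for some ε > 0 — Case 1. Hence T(n) = Θ(n^(log_6 43)).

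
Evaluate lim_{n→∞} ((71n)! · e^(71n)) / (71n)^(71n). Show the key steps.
lim = ∞

Stirling: (71n)! ~ sqrt(2π·71n) · (71n/e)^(71n). Hence
  (71n)! · e^(71n) / (71n)^(71n) ~ sqrt(2π·71n) = sqrt(2π·71) · sqrt(n) → ∞.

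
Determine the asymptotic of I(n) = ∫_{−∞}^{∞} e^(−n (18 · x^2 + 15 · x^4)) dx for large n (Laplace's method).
I(n) ~ sqrt(π/(18n))

φ(x) = 18 · x^2 + 15 · x^4 has its unique global minimum at x* = 0 (since φ'(x) = 36x + 60x^3 = 0 only at x = 0 for real x with both coefficients positive, and φ → ∞ as |x| → ∞). At x* = 0, φ(0) = 0 and φ''(0) = 36. Laplace's method then gives
  I(n) ~ sqrt(2π / (n · φ''(0))) · e^(−n φ(0)) = sqrt(2π / (36n)) = sqrt(π/(18n)).
The 15 · x^4 term contributes only at subleading order (an O(1/n) relative correction).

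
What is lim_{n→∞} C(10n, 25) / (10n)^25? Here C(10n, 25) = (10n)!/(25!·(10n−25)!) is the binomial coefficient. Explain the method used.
lim = 1/25! = 1/15511210043330985984000000

With N = 10n → ∞: C(N, 25) / N^25 = [N(N−1)…(N−24)] / (25! · N^25) = (1/25!) · 1 · (1 − 1/(10n)) · … · (1 − 24/(10n)). Each factor → 1 as N → ∞, so the limit is 1/25! = 1/15511210043330985984000000.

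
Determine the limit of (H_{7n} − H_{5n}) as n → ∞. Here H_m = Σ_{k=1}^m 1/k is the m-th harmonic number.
lim = ln(7/5)

Euler-Maclaurin gives H_m = ln m + γ + 1/(2m) + O(1/m^2). The γ and O(1/m) terms cancel in the difference:
  H_{7n} − H_{5n} = ln(7n) − ln(5n) + O(1/n) = ln(7/5) + O(1/n).
Hence the limit is ln(7/5).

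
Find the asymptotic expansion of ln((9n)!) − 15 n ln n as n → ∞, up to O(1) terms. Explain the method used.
ln((9n)!) − 15 n ln n = −6 n ln n + 9(ln 9 − 1) n + (1/2) ln(2π·9n) + O(1/n)

Stirling: ln((9n)!) = 9n ln(9n) − 9n + (1/2) ln(2π·9n) + O(1/n).
Expand 9n ln(9n) = 9n (ln n + ln 9) = 9n ln n + 9n ln 9.
Subtract 15n ln n: leading term is (9 − 15) n ln n = −6 n ln n. The next term is 9n ln 9 − 9n = 9(ln 9 − 1) n. Then the (1/2) ln(2π·9n) correction.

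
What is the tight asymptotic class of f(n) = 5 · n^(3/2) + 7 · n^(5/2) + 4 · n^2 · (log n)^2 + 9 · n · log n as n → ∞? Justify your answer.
f(n) ∈ Θ(n^(5/2))

Compare the terms by growth order. For large n, n^a · (log n)^b dominates n^a' · (log n)^b' iff a > a', or (a = a' and b > b'). Ranking the 4 terms shows the dominant one is 7 · n^(5/2). Hence f(n) ∈ Θ(n^(5/2)).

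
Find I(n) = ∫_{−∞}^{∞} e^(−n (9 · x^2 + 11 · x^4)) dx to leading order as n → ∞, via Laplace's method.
I(n) ~ sqrt(π/(9n))

φ(x) = 9 · x^2 + 11 · x^4 has its unique global minimum at x* = 0 (since φ'(x) = 18x + 44x^3 = 0 only at x = 0 for real x with both coefficients positive, and φ → ∞ as |x| → ∞). At x* = 0, φ(0) = 0 and φ''(0) = 18. Laplace's method then gives
  I(n) ~ sqrt(2π / (n · φ''(0))) · e^(−n φ(0)) = sqrt(2π / (18n)) = sqrt(π/(9n)).
The 11 · x^4 term contributes only at subleading order (an O(1/n) relative correction).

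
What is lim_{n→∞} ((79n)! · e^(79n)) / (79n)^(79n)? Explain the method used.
lim = ∞

Stirling: (79n)! ~ sqrt(2π·79n) · (79n/e)^(79n). Hence
  (79n)! · e^(79n) / (79n)^(79n) ~ sqrt(2π·79n) = sqrt(2π·79) · sqrt(n) → ∞.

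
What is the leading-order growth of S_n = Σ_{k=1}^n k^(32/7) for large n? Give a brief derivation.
S_n ~ (7/39) · n^(39/7)

Integral comparison: Σ_{k=1}^n k^(32/7) = ∫_0^n x^(32/7) dx + O(n^(32/7)). The integral is n^(1 + 32/7) / (1 + 32/7) = n^((32+7)/7) / ((32+7)/7) = (7/39) · n^(39/7).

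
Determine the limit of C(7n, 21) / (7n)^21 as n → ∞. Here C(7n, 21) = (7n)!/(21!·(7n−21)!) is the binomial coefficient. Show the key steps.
lim = 1/21! = 1/51090942171709440000

With N = 7n → ∞: C(N, 21) / N^21 = [N(N−1)…(N−20)] / (21! · N^21) = (1/21!) · 1 · (1 − 1/(7n)) · … · (1 − 20/(7n)). Each factor → 1 as N → ∞, so the limit is 1/21! = 1/51090942171709440000.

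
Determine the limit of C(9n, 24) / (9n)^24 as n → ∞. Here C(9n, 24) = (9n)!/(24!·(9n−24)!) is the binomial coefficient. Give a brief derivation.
lim = 1/24! = 1/620448401733239439360000

With N = 9n → ∞: C(N, 24) / N^24 = [N(N−1)…(N−23)] / (24! · N^24) = (1/24!) · 1 · (1 − 1/(9n)) · … · (1 − 23/(9n)). Each factor → 1 as N → ∞, so the limit is 1/24! = 1/620448401733239439360000.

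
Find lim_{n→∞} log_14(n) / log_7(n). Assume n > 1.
lim = ln(7) / ln(14) = log_14(7)

Change of base: log_14(n) = ln n / ln 14 and log_7(n) = ln n / ln 7. The ratio is (ln n / ln 14) · (ln 7 / ln n) = ln 7 / ln 14, a constant independent of n. So the limit is ln 7 / ln 14 = log_14(7).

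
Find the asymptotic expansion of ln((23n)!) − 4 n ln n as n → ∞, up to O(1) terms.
ln((23n)!) − 4 n ln n = 19 n ln n + 23(ln 23 − 1) n + (1/2) ln(2π·23n) + O(1/n)

Stirling: ln((23n)!) = 23n ln(23n) − 23n + (1/2) ln(2π·23n) + O(1/n).
Expand 23n ln(23n) = 23n (ln n + ln 23) = 23n ln n + 23n ln 23.
Subtract 4n ln n: leading term is (23 − 4) n ln n = 19 n ln n. The next term is 23n ln 23 − 23n = 23(ln 23 − 1) n. Then the (1/2) ln(2π·23n) correction.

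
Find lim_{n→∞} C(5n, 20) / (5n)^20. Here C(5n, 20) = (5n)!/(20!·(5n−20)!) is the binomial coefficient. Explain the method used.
lim = 1/20! = 1/2432902008176640000

With N = 5n → ∞: C(N, 20) / N^20 = [N(N−1)…(N−19)] / (20! · N^20) = (1/20!) · 1 · (1 − 1/(5n)) · … · (1 − 19/(5n)). Each factor → 1 as N → ∞, so the limit is 1/20! = 1/2432902008176640000.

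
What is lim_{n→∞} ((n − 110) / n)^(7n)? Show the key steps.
lim = e^(−770)

Rewrite as (1 − 110/n)^(7n). By the standard limit (1 + x/n)^n → e^x, we have (1 − 110/n)^n → e^(−110), and raising to the 7th power gives e^(−770).
More precisely, ln[(1 − 110/n)^(7n)] = 7n · ln(1 − 110/n) = 7n · (-110/n + O(1/n^2)) = -770 + O(1/n) → -770.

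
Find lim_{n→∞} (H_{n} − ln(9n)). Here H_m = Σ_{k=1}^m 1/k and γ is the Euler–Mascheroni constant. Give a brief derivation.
lim = −ln 9 + γ

By Euler-Maclaurin, H_m = ln m + γ + O(1/m). So
  H_{n} − ln(9n) = ln(n) + γ − ln(9n) + O(1/n)
                       = ln(1/9) + γ + O(1/n).
Hence the limit is ln(1/9) + γ.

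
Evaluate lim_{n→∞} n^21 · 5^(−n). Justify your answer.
lim = 0

Exponentials with base > 1 dominate every fixed polynomial: for any fixed c, n^c / 5^n → 0 as n → ∞ (e.g. by the ratio test, or by writing 5^n = e^(n ln 5) and noting e^(n ln 5) / n^c → ∞). Hence n^21 · 5^(−n) = n^21 / 5^n → 0.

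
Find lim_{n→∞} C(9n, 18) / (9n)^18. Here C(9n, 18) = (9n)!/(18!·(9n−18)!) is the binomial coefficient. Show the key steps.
lim = 1/18! = 1/6402373705728000

With N = 9n → ∞: C(N, 18) / N^18 = [N(N−1)…(N−17)] / (18! · N^18) = (1/18!) · 1 · (1 − 1/(9n)) · … · (1 − 17/(9n)). Each factor → 1 as N → ∞, so the limit is 1/18! = 1/6402373705728000.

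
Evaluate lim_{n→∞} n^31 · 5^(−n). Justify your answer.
lim = 0

Exponentials with base > 1 dominate every fixed polynomial: for any fixed c, n^c / 5^n → 0 as n → ∞ (e.g. by the ratio test, or by writing 5^n = e^(n ln 5) and noting e^(n ln 5) / n^c → ∞). Hence n^31 · 5^(−n) = n^31 / 5^n → 0.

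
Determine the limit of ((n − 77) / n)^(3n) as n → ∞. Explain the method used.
lim = e^(−231)

Rewrite as (1 − 77/n)^(3n). By the standard limit (1 + x/n)^n → e^x, we have (1 − 77/n)^n → e^(−77), and raising to the 3rd power gives e^(−231).
More precisely, ln[(1 − 77/n)^(3n)] = 3n · ln(1 − 77/n) = 3n · (-77/n + O(1/n^2)) = -231 + O(1/n) → -231.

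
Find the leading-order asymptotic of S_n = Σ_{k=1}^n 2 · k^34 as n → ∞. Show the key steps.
S_n ~ 2 · n^35 / 35

By integral comparison (Euler-Maclaurin), Σ_{k=1}^n 2 · k^34 = 2 · ∫_0^n x^34 dx + O(n^34) = 2 · n^35/35 + O(n^34). (Equivalently, Faulhaber's formula gives the same leading term.)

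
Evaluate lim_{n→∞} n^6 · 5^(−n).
lim = 0

Exponentials with base > 1 dominate every fixed polynomial: for any fixed c, n^c / 5^n → 0 as n → ∞ (e.g. by the ratio test, or by writing 5^n = e^(n ln 5) and noting e^(n ln 5) / n^c → ∞). Hence n^6 · 5^(−n) = n^6 / 5^n → 0.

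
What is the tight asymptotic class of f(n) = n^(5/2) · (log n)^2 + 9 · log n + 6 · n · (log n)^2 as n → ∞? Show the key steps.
f(n) ∈ Θ(n^(5/2) · (log n)^2)

Compare the terms by growth order. For large n, n^a · (log n)^b dominates n^a' · (log n)^b' iff a > a', or (a = a' and b > b'). Ranking the 3 terms shows the dominant one is n^(5/2) · (log n)^2. Hence f(n) ∈ Θ(n^(5/2) · (log n)^2).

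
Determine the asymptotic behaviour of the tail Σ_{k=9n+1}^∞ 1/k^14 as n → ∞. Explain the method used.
Σ_{k>9n} 1/k^14 ~ 1/(13 · (9n)^13)

Compare to the integral: ∫_{9n}^∞ x^(−14) dx = [−x^(−13)/13]_{9n}^∞ = 1/((14−1)·(9n)^13). Euler-Maclaurin then gives
  Σ_{k>9n} 1/k^14 = ∫_{9n}^∞ dx/x^14 − 1/(2·(9n)^14) + O(1/(9n)^15).
(Equivalently this is ζ(14) − Σ_{k≤9n} 1/k^14.)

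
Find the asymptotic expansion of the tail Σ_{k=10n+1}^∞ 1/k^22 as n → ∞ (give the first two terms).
Σ_{k>10n} 1/k^22 = 1/(21 · (10n)^21) − 1/(2 · (10n)^22) + O(1/(10n)^23)

Compare to the integral: ∫_{10n}^∞ x^(−22) dx = [−x^(−21)/21]_{10n}^∞ = 1/((22−1)·(10n)^21). The Euler-Maclaurin correction adds −f(10n)/2 = −1/(2·(10n)^22). Euler-Maclaurin then gives
  Σ_{k>10n} 1/k^22 = ∫_{10n}^∞ dx/x^22 − 1/(2·(10n)^22) + O(1/(10n)^23).
(Equivalently this is ζ(22) − Σ_{k≤10n} 1/k^22.)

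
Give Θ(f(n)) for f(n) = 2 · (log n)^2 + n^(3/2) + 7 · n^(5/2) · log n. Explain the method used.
f(n) ∈ Θ(n^(5/2) · log n)

Compare the terms by growth order. For large n, n^a · (log n)^b dominates n^a' · (log n)^b' iff a > a', or (a = a' and b > b'). Ranking the 3 terms shows the dominant one is 7 · n^(5/2) · log n. Hence f(n) ∈ Θ(n^(5/2) · log n).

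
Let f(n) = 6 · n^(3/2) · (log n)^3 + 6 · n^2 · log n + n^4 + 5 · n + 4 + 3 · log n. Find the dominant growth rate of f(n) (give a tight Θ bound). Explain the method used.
f(n) ∈ Θ(n^4)

Compare the terms by growth order. For large n, n^a · (log n)^b dominates n^a' · (log n)^b' iff a > a', or (a = a' and b > b'). Ranking the 6 terms shows the dominant one is n^4. Hence f(n) ∈ Θ(n^4).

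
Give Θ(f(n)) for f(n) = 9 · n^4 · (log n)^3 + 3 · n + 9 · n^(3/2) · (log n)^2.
f(n) ∈ Θ(n^4 · (log n)^3)

Compare the terms by growth order. For large n, n^a · (log n)^b dominates n^a' · (log n)^b' iff a > a', or (a = a' and b > b'). Ranking the 3 terms shows the dominant one is 9 · n^4 · (log n)^3. Hence f(n) ∈ Θ(n^4 · (log n)^3).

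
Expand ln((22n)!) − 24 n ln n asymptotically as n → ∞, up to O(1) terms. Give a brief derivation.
ln((22n)!) − 24 n ln n = −2 n ln n + 22(ln 22 − 1) n + (1/2) ln(2π·22n) + O(1/n)

Stirling: ln((22n)!) = 22n ln(22n) − 22n + (1/2) ln(2π·22n) + O(1/n).
Expand 22n ln(22n) = 22n (ln n + ln 22) = 22n ln n + 22n ln 22.
Subtract 24n ln n: leading term is (22 − 24) n ln n = −2 n ln n. The next term is 22n ln 22 − 22n = 22(ln 22 − 1) n. Then the (1/2) ln(2π·22n) correction.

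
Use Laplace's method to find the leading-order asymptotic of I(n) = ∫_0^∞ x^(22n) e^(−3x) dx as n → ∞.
I(n) ~ (sqrt(2π·22n) / 3) · (22n/(3e))^(22n)

Write the integrand as exp(22n ln x − 3x) and set f(x) = 22n ln x − 3x. Then f'(x) = 22n/x − 3 = 0 at x* = 22n/3, and f''(x*) = −22n/x*^2 = −3^2/(22n). Laplace's method (interior maximum) gives
  I(n) ~ e^(f(x*)) · sqrt(2π / |f''(x*)|)
        = exp(22n ln(22n/3) − 22n) · sqrt(2π · 22n / 3^2)
        = (22n/3)^(22n) e^(−22n) · sqrt(2π·22n) / 3
        = (sqrt(2π·22n) / 3) · (22n/(3e))^(22n).
This matches Γ(22n+1)/3^(22n+1) with Stirling applied to Γ.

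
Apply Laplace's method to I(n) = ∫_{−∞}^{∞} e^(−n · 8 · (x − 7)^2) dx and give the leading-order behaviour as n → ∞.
I(n) = sqrt(π/(8n))

Here φ(x) = 8 · (x − 7)^2 has its unique minimum at x* = 7 with φ(x*) = 0 and φ''(x*) = 16. Laplace's method gives
  I(n) ~ e^(−n φ(x*)) · sqrt(2π / (n · φ''(x*))) = sqrt(2π / (16n)) = sqrt(π/(8n)).
This is exact: substituting u = (x − 7)·sqrt(8n) gives I(n) = (1/sqrt(8n)) ∫_{−∞}^{∞} e^(−u^2) du = sqrt(π/(8n)).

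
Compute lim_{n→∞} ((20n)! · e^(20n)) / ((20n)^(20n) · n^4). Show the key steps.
lim = 0

Stirling: (20n)! ~ sqrt(2π·20n) · (20n/e)^(20n). Hence
  (20n)! · e^(20n) / (20n)^(20n) ~ sqrt(2π·20n).
Dividing by n^4: sqrt(2π·20n) / n^4 = sqrt(2π·20) · n^((1−8)/2), so the expression behaves like sqrt(2π·20) · n^((1−8)/2) → 0.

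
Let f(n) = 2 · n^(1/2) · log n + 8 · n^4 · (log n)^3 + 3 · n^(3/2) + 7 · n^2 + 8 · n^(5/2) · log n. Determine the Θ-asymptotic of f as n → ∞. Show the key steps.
f(n) ∈ Θ(n^4 · (log n)^3)

Compare the terms by growth order. For large n, n^a · (log n)^b dominates n^a' · (log n)^b' iff a > a', or (a = a' and b > b'). Ranking the 5 terms shows the dominant one is 8 · n^4 · (log n)^3. Hence f(n) ∈ Θ(n^4 · (log n)^3).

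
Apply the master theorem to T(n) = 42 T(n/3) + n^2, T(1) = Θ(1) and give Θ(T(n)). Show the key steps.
T(n) = Θ(n^(log_3 42))

Master theorem: compare f(n) = n^2 to n^(log_3 42) where log_3 42 ≈ 3.402. Since 2 < log_3 42, we have f(n) = O(n^(log_3 42 − ε)) for some ε > 0 — Case 1. Hence T(n) = Θ(n^(log_3 42)).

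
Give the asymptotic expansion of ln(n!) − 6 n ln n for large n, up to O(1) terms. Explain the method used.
ln(n!) − 6 n ln n = −5 n ln n − n + (1/2) ln(2π n) + O(1/n)

Stirling: ln((n)!) = n ln(n) − n + (1/2) ln(2π·n) + O(1/n).
Here n ln(n) = n ln n.
Subtract 6n ln n: leading term is (1 − 6) n ln n = −5 n ln n. The next term is −n. Then the (1/2) ln(2π·n) correction.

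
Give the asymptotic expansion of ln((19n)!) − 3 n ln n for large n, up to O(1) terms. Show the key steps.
ln((19n)!) − 3 n ln n = 16 n ln n + 19(ln 19 − 1) n + (1/2) ln(2π·19n) + O(1/n)

Stirling: ln((19n)!) = 19n ln(19n) − 19n + (1/2) ln(2π·19n) + O(1/n).
Expand 19n ln(19n) = 19n (ln n + ln 19) = 19n ln n + 19n ln 19.
Subtract 3n ln n: leading term is (19 − 3) n ln n = 16 n ln n. The next term is 19n ln 19 − 19n = 19(ln 19 − 1) n. Then the (1/2) ln(2π·19n) correction.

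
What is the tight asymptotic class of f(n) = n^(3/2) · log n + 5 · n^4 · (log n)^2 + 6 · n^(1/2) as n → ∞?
f(n) ∈ Θ(n^4 · (log n)^2)

Compare the terms by growth order. For large n, n^a · (log n)^b dominates n^a' · (log n)^b' iff a > a', or (a = a' and b > b'). Ranking the 3 terms shows the dominant one is 5 · n^4 · (log n)^2. Hence f(n) ∈ Θ(n^4 · (log n)^2).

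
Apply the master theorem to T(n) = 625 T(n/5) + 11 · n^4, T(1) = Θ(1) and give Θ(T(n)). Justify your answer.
T(n) = Θ(n^4 log n)

log_5 625 = 4, and f(n) = 11 · n^4 = Θ(n^(log_5 625)). This is Case 2 of the master theorem: T(n) = Θ(f(n) · log n) = Θ(n^4 log n).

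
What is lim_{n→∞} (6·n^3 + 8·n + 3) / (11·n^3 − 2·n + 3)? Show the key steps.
lim = 6/11

For large n the leading n^3 terms dominate both numerator and denominator. Dividing top and bottom by n^3, every other term tends to 0, leaving 6/11.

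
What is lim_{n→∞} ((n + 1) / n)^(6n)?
lim = e^6

Rewrite as (1 + 1/n)^(6n). By the standard limit (1 + x/n)^n → e^x, we have (1 + 1/n)^n → e^1, and raising to the 6th power gives e^6.
More precisely, ln[(1 + 1/n)^(6n)] = 6n · ln(1 + 1/n) = 6n · (1/n + O(1/n^2)) = 6 + O(1/n) → 6.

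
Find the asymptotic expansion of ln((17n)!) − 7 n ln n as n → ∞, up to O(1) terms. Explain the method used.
ln((17n)!) − 7 n ln n = 10 n ln n + 17(ln 17 − 1) n + (1/2) ln(2π·17n) + O(1/n)

Stirling: ln((17n)!) = 17n ln(17n) − 17n + (1/2) ln(2π·17n) + O(1/n).
Expand 17n ln(17n) = 17n (ln n + ln 17) = 17n ln n + 17n ln 17.
Subtract 7n ln n: leading term is (17 − 7) n ln n = 10 n ln n. The next term is 17n ln 17 − 17n = 17(ln 17 − 1) n. Then the (1/2) ln(2π·17n) correction.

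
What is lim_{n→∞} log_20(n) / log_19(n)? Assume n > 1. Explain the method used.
lim = ln(19) / ln(20) = log_20(19)

Change of base: log_20(n) = ln n / ln 20 and log_19(n) = ln n / ln 19. The ratio is (ln n / ln 20) · (ln 19 / ln n) = ln 19 / ln 20, a constant independent of n. So the limit is ln 19 / ln 20 = log_20(19).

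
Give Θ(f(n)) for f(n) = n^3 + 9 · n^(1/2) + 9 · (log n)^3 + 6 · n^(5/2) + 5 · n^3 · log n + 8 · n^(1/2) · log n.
f(n) ∈ Θ(n^3 · log n)

Compare the terms by growth order. For large n, n^a · (log n)^b dominates n^a' · (log n)^b' iff a > a', or (a = a' and b > b'). Ranking the 6 terms shows the dominant one is 5 · n^3 · log n. Hence f(n) ∈ Θ(n^3 · log n).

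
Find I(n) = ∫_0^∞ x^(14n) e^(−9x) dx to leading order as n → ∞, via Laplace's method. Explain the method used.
I(n) ~ (sqrt(2π·14n) / 9) · (14n/(9e))^(14n)

Write the integrand as exp(14n ln x − 9x) and set f(x) = 14n ln x − 9x. Then f'(x) = 14n/x − 9 = 0 at x* = 14n/9, and f''(x*) = −14n/x*^2 = −9^2/(14n). Laplace's method (interior maximum) gives
  I(n) ~ e^(f(x*)) · sqrt(2π / |f''(x*)|)
        = exp(14n ln(14n/9) − 14n) · sqrt(2π · 14n / 9^2)
        = (14n/9)^(14n) e^(−14n) · sqrt(2π·14n) / 9
        = (sqrt(2π·14n) / 9) · (14n/(9e))^(14n).
This matches Γ(14n+1)/9^(14n+1) with Stirling applied to Γ.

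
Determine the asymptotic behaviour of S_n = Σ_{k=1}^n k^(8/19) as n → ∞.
S_n ~ (19/27) · n^(27/19)

Integral comparison: Σ_{k=1}^n k^(8/19) = ∫_0^n x^(8/19) dx + O(n^(8/19)). The integral is n^(1 + 8/19) / (1 + 8/19) = n^((8+19)/19) / ((8+19)/19) = (19/27) · n^(27/19).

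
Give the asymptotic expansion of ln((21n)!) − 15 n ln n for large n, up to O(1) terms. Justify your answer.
ln((21n)!) − 15 n ln n = 6 n ln n + 21(ln 21 − 1) n + (1/2) ln(2π·21n) + O(1/n)

Stirling: ln((21n)!) = 21n ln(21n) − 21n + (1/2) ln(2π·21n) + O(1/n).
Expand 21n ln(21n) = 21n (ln n + ln 21) = 21n ln n + 21n ln 21.
Subtract 15n ln n: leading term is (21 − 15) n ln n = 6 n ln n. The next term is 21n ln 21 − 21n = 21(ln 21 − 1) n. Then the (1/2) ln(2π·21n) correction.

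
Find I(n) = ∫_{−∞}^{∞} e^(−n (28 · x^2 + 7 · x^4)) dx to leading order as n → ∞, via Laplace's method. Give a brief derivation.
I(n) ~ sqrt(π/(28n))

φ(x) = 28 · x^2 + 7 · x^4 has its unique global minimum at x* = 0 (since φ'(x) = 56x + 28x^3 = 0 only at x = 0 for real x with both coefficients positive, and φ → ∞ as |x| → ∞). At x* = 0, φ(0) = 0 and φ''(0) = 56. Laplace's method then gives
  I(n) ~ sqrt(2π / (n · φ''(0))) · e^(−n φ(0)) = sqrt(2π / (56n)) = sqrt(π/(28n)).
The 7 · x^4 term contributes only at subleading order (an O(1/n) relative correction).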